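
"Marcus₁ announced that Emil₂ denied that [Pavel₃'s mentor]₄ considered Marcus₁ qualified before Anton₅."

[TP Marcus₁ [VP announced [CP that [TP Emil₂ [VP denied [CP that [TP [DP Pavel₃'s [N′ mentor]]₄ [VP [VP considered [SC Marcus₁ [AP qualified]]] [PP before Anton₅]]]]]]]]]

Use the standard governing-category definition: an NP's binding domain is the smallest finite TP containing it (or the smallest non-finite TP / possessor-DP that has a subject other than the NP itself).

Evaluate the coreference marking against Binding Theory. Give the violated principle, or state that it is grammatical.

Principle C

The two coindexed NPs are *Marcus₁* (the higher occurrence) and *Marcus₁* (the lower occurrence).
*Marcus₁* (the lower occurrence) is an R-expression. Principle C requires it to be free everywhere.
*Marcus₁* (the higher occurrence) c-commands it and carries the same index.
The R-expression is bound → Principle C violation.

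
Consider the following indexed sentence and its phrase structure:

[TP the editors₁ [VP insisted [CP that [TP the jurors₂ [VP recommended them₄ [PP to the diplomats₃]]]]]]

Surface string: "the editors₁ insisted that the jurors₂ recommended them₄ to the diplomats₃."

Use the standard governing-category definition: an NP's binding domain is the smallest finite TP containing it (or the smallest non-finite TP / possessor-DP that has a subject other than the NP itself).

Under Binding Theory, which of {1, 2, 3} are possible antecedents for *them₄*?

*them* is a pronoun, so Principle B applies: it must be free in its binding domain.
Binding domain of *them₄*: the embedded TP, whose subject is the jurors₂.
*the editors₁* c-commands the pronoun but from outside its binding domain, and is not c-commanded by it → coindexation permitted.
*the jurors₂* c-commands the pronoun within its binding domain → coindexation would violate Principle B.
*the diplomats₃*: the pronoun c-commands this R-expression → coindexation would violate Principle C on *the diplomats₃*.

{1}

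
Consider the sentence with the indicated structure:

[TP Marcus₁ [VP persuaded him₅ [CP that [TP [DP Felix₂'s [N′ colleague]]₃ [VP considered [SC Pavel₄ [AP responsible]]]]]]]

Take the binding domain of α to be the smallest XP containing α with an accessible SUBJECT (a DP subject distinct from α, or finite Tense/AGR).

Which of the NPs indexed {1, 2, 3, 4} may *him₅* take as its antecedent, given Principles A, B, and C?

none

*him* is a pronoun, so Principle B applies: it must be free in its binding domain.
Binding domain of *him₅*: the matrix TP, whose subject is Marcus₁.
*Marcus₁* c-commands the pronoun within its binding domain → coindexation would violate Principle B.
*Felix₂*: the pronoun c-commands this R-expression → coindexation would violate Principle C on *Felix₂*.
*[Felix₂'s colleague]₃*: the pronoun c-commands this R-expression → coindexation would violate Principle C on *[Felix₂'s colleague]₃*.
*Pavel₄*: the pronoun c-commands this R-expression → coindexation would violate Principle C on *Pavel₄*.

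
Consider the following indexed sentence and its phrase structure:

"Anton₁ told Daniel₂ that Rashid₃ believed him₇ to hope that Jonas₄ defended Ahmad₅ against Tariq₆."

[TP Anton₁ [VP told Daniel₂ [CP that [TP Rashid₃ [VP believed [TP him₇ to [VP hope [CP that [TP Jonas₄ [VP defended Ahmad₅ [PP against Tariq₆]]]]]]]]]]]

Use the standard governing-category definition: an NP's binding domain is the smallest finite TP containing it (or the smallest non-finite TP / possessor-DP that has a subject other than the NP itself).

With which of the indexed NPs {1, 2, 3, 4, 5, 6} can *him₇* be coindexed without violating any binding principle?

*him* is a pronoun, so Principle B applies: it must be free in its binding domain.
Binding domain of *him₇*: the embedded TP, whose subject is Rashid₃.
*Anton₁* c-commands the pronoun but from outside its binding domain, and is not c-commanded by it → coindexation permitted.
*Daniel₂* c-commands the pronoun but from outside its binding domain, and is not c-commanded by it → coindexation permitted.
*Rashid₃* c-commands the pronoun within its binding domain → coindexation would violate Principle B.
*Jonas₄*: the pronoun c-commands this R-expression → coindexation would violate Principle C on *Jonas₄*.
*Ahmad₅*: the pronoun c-commands this R-expression → coindexation would violate Principle C on *Ahmad₅*.
*Tariq₆*: the pronoun c-commands this R-expression → coindexation would violate Principle C on *Tariq₆*.

{1, 2}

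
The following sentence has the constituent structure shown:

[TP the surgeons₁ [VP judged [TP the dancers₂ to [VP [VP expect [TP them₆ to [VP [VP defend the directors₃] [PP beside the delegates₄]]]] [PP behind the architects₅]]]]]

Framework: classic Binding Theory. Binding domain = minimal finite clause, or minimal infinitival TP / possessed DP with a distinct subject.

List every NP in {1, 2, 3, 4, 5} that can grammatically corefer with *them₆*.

{1, 5}

*them* is a pronoun, so Principle B applies: it must be free in its binding domain.
Binding domain of *them₆*: the embedded TP, whose subject is the dancers₂.
*the surgeons₁* c-commands the pronoun but from outside its binding domain, and is not c-commanded by it → coindexation permitted.
*the dancers₂* c-commands the pronoun within its binding domain → coindexation would violate Principle B.
*the directors₃*: the pronoun c-commands this R-expression → coindexation would violate Principle C on *the directors₃*.
*the delegates₄*: the pronoun c-commands this R-expression → coindexation would violate Principle C on *the delegates₄*.
*the architects₅* and the pronoun do not c-command one another → neither Principle B nor Principle C is at stake; coindexation permitted.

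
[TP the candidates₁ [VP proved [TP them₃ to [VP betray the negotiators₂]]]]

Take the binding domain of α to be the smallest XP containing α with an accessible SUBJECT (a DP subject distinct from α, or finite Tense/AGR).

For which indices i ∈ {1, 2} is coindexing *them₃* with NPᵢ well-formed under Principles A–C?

none

*them* is a pronoun, so Principle B applies: it must be free in its binding domain.
Binding domain of *them₃*: the matrix TP, whose subject is the candidates₁.
*the candidates₁* c-commands the pronoun within its binding domain → coindexation would violate Principle B.
*the negotiators₂*: the pronoun c-commands this R-expression → coindexation would violate Principle C on *the negotiators₂*.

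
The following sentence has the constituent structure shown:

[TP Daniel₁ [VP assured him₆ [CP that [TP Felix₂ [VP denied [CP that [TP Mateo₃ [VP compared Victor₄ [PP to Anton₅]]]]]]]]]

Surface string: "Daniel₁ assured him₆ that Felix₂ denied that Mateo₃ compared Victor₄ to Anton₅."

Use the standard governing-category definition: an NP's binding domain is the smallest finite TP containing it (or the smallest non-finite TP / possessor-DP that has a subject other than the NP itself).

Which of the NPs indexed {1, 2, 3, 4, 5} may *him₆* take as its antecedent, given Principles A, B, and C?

*him* is a pronoun, so Principle B applies: it must be free in its binding domain.
Binding domain of *him₆*: the matrix TP, whose subject is Daniel₁.
*Daniel₁* c-commands the pronoun within its binding domain → coindexation would violate Principle B.
*Felix₂*: the pronoun c-commands this R-expression → coindexation would violate Principle C on *Felix₂*.
*Mateo₃*: the pronoun c-commands this R-expression → coindexation would violate Principle C on *Mateo₃*.
*Victor₄*: the pronoun c-commands this R-expression → coindexation would violate Principle C on *Victor₄*.
*Anton₅*: the pronoun c-commands this R-expression → coindexation would violate Principle C on *Anton₅*.

none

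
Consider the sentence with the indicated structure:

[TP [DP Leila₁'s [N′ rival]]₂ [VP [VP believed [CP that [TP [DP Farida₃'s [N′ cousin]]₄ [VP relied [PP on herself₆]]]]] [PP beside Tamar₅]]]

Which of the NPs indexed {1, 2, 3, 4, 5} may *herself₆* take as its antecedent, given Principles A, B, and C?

*herself* is an anaphor, so Principle A applies: it must be bound in its binding domain.
Binding domain of *herself₆*: the embedded TP, whose subject is [Farida₃'s cousin]₄.
*Leila₁* does not c-command the anaphor → cannot bind it.
*[Leila₁'s rival]₂* c-commands the anaphor but is outside its binding domain → cannot satisfy Principle A.
*Farida₃* does not c-command the anaphor → cannot bind it.
*[Farida₃'s cousin]₄* c-commands the anaphor within its binding domain → licit binder.
*Tamar₅* does not c-command the anaphor → cannot bind it.

{4}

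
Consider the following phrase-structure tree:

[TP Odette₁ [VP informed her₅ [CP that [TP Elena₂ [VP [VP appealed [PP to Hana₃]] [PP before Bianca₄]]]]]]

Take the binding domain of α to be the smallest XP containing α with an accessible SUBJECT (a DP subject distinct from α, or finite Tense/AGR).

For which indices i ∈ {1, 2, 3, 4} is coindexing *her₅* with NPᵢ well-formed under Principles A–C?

*her* is a pronoun, so Principle B applies: it must be free in its binding domain.
Binding domain of *her₅*: the matrix TP, whose subject is Odette₁.
*Odette₁* c-commands the pronoun within its binding domain → coindexation would violate Principle B.
*Elena₂*: the pronoun c-commands this R-expression → coindexation would violate Principle C on *Elena₂*.
*Hana₃*: the pronoun c-commands this R-expression → coindexation would violate Principle C on *Hana₃*.
*Bianca₄*: the pronoun c-commands this R-expression → coindexation would violate Principle C on *Bianca₄*.

none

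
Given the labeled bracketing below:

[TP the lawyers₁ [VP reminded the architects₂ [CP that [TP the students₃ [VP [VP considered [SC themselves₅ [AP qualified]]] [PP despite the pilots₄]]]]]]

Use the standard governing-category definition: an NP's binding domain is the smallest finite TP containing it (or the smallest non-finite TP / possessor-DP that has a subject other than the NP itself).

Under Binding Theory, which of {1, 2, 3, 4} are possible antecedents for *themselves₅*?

{3}

*themselves* is an anaphor, so Principle A applies: it must be bound in its binding domain.
Binding domain of *themselves₅*: the embedded TP, whose subject is the students₃.
*the lawyers₁* c-commands the anaphor but is outside its binding domain → cannot satisfy Principle A.
*the architects₂* c-commands the anaphor but is outside its binding domain → cannot satisfy Principle A.
*the students₃* c-commands the anaphor within its binding domain → licit binder.
*the pilots₄* does not c-command the anaphor → cannot bind it.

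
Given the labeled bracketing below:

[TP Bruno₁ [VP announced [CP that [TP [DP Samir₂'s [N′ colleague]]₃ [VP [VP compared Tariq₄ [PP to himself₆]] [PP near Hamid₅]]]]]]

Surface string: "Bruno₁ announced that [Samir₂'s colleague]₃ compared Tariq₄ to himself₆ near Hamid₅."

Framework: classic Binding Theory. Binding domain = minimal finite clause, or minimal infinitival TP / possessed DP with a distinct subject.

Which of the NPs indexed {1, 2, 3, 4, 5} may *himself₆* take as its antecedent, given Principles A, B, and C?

*himself* is an anaphor, so Principle A applies: it must be bound in its binding domain.
Binding domain of *himself₆*: the embedded TP, whose subject is [Samir₂'s colleague]₃.
*Bruno₁* c-commands the anaphor but is outside its binding domain → cannot satisfy Principle A.
*Samir₂* does not c-command the anaphor → cannot bind it.
*[Samir₂'s colleague]₃* c-commands the anaphor within its binding domain → licit binder.
*Tariq₄* c-commands the anaphor within its binding domain → licit binder.
*Hamid₅* does not c-command the anaphor → cannot bind it.

{3, 4}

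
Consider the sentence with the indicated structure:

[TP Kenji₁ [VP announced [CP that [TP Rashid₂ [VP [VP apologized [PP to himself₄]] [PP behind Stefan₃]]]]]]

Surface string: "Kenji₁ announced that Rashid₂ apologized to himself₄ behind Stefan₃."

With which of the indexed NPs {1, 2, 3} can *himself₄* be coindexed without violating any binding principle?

{2}

*himself* is an anaphor, so Principle A applies: it must be bound in its binding domain.
Binding domain of *himself₄*: the embedded TP, whose subject is Rashid₂.
*Kenji₁* c-commands the anaphor but is outside its binding domain → cannot satisfy Principle A.
*Rashid₂* c-commands the anaphor within its binding domain → licit binder.
*Stefan₃* does not c-command the anaphor → cannot bind it.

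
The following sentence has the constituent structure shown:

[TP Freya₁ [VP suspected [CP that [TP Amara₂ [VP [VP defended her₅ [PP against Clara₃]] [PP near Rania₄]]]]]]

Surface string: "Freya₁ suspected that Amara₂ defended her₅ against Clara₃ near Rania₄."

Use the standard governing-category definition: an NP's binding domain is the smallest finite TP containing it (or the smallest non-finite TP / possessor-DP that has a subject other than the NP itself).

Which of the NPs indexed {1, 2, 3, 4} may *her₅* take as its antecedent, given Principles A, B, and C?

{1, 4}

*her* is a pronoun, so Principle B applies: it must be free in its binding domain.
Binding domain of *her₅*: the embedded TP, whose subject is Amara₂.
*Freya₁* c-commands the pronoun but from outside its binding domain, and is not c-commanded by it → coindexation permitted.
*Amara₂* c-commands the pronoun within its binding domain → coindexation would violate Principle B.
*Clara₃*: the pronoun c-commands this R-expression → coindexation would violate Principle C on *Clara₃*.
*Rania₄* and the pronoun do not c-command one another → neither Principle B nor Principle C is at stake; coindexation permitted.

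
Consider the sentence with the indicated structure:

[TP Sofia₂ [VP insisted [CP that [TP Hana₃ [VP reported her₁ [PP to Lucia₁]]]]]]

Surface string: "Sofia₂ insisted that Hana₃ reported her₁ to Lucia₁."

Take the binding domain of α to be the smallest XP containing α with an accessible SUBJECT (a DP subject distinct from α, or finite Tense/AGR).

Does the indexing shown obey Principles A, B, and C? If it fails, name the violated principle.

The two coindexed NPs are *her₁* and *Lucia₁*.
*Lucia₁* is an R-expression. Principle C requires it to be free everywhere.
*her₁* c-commands it and carries the same index.
The R-expression is bound → Principle C violation.

Principle C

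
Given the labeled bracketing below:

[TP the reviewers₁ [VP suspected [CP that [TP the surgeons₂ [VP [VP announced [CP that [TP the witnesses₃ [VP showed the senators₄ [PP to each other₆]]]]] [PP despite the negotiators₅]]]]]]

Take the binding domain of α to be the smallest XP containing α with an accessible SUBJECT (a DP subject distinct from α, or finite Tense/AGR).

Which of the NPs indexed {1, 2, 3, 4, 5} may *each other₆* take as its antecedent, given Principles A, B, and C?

*each other* is an anaphor, so Principle A applies: it must be bound in its binding domain.
Binding domain of *each other₆*: the embedded TP, whose subject is the witnesses₃.
*the reviewers₁* c-commands the anaphor but is outside its binding domain → cannot satisfy Principle A.
*the surgeons₂* c-commands the anaphor but is outside its binding domain → cannot satisfy Principle A.
*the witnesses₃* c-commands the anaphor within its binding domain → licit binder.
*the senators₄* c-commands the anaphor within its binding domain → licit binder.
*the negotiators₅* does not c-command the anaphor → cannot bind it.

{3, 4}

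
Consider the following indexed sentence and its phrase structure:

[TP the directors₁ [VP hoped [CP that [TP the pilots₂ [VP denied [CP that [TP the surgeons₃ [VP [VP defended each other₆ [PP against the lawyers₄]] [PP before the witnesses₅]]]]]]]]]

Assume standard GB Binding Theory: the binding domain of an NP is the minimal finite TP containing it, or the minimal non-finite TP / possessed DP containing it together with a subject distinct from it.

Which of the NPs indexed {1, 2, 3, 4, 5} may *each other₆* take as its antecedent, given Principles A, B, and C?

*each other* is an anaphor, so Principle A applies: it must be bound in its binding domain.
Binding domain of *each other₆*: the embedded TP, whose subject is the surgeons₃.
*the directors₁* c-commands the anaphor but is outside its binding domain → cannot satisfy Principle A.
*the pilots₂* c-commands the anaphor but is outside its binding domain → cannot satisfy Principle A.
*the surgeons₃* c-commands the anaphor within its binding domain → licit binder.
*the lawyers₄* does not c-command the anaphor → cannot bind it.
*the witnesses₅* does not c-command the anaphor → cannot bind it.

{3}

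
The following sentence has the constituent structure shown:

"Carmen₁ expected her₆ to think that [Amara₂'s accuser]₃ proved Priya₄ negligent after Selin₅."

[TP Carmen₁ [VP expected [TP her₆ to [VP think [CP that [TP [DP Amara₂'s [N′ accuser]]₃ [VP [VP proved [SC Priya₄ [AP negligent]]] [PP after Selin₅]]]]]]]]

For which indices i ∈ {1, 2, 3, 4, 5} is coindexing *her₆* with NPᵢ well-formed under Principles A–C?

none

*her* is a pronoun, so Principle B applies: it must be free in its binding domain.
Binding domain of *her₆*: the matrix TP, whose subject is Carmen₁.
*Carmen₁* c-commands the pronoun within its binding domain → coindexation would violate Principle B.
*Amara₂*: the pronoun c-commands this R-expression → coindexation would violate Principle C on *Amara₂*.
*[Amara₂'s accuser]₃*: the pronoun c-commands this R-expression → coindexation would violate Principle C on *[Amara₂'s accuser]₃*.
*Priya₄*: the pronoun c-commands this R-expression → coindexation would violate Principle C on *Priya₄*.
*Selin₅*: the pronoun c-commands this R-expression → coindexation would violate Principle C on *Selin₅*.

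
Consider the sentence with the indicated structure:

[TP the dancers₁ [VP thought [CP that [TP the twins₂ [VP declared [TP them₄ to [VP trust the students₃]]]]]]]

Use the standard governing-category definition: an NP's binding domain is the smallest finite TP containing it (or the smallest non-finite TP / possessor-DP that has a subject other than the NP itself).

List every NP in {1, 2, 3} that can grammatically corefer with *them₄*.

*them* is a pronoun, so Principle B applies: it must be free in its binding domain.
Binding domain of *them₄*: the embedded TP, whose subject is the twins₂.
*the dancers₁* c-commands the pronoun but from outside its binding domain, and is not c-commanded by it → coindexation permitted.
*the twins₂* c-commands the pronoun within its binding domain → coindexation would violate Principle B.
*the students₃*: the pronoun c-commands this R-expression → coindexation would violate Principle C on *the students₃*.

{1}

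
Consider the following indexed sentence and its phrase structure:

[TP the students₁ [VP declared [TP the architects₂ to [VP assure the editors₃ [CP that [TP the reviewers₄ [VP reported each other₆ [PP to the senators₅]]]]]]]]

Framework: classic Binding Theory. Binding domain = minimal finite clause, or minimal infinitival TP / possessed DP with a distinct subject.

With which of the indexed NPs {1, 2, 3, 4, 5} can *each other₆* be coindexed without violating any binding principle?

{4}

*each other* is an anaphor, so Principle A applies: it must be bound in its binding domain.
Binding domain of *each other₆*: the embedded TP, whose subject is the reviewers₄.
*the students₁* c-commands the anaphor but is outside its binding domain → cannot satisfy Principle A.
*the architects₂* c-commands the anaphor but is outside its binding domain → cannot satisfy Principle A.
*the editors₃* c-commands the anaphor but is outside its binding domain → cannot satisfy Principle A.
*the reviewers₄* c-commands the anaphor within its binding domain → licit binder.
*the senators₅* does not c-command the anaphor → cannot bind it.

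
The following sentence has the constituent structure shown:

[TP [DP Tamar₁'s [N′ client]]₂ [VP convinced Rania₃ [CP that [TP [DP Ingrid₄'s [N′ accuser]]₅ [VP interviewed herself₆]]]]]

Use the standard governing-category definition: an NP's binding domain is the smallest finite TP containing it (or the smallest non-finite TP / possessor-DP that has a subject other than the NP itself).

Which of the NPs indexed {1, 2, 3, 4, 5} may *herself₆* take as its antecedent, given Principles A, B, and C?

{5}

*herself* is an anaphor, so Principle A applies: it must be bound in its binding domain.
Binding domain of *herself₆*: the embedded TP, whose subject is [Ingrid₄'s accuser]₅.
*Tamar₁* does not c-command the anaphor → cannot bind it.
*[Tamar₁'s client]₂* c-commands the anaphor but is outside its binding domain → cannot satisfy Principle A.
*Rania₃* c-commands the anaphor but is outside its binding domain → cannot satisfy Principle A.
*Ingrid₄* does not c-command the anaphor → cannot bind it.
*[Ingrid₄'s accuser]₅* c-commands the anaphor within its binding domain → licit binder.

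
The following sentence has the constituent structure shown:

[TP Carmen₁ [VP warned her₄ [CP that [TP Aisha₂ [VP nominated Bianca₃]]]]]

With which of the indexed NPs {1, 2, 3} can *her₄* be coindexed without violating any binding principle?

*her* is a pronoun, so Principle B applies: it must be free in its binding domain.
Binding domain of *her₄*: the matrix TP, whose subject is Carmen₁.
*Carmen₁* c-commands the pronoun within its binding domain → coindexation would violate Principle B.
*Aisha₂*: the pronoun c-commands this R-expression → coindexation would violate Principle C on *Aisha₂*.
*Bianca₃*: the pronoun c-commands this R-expression → coindexation would violate Principle C on *Bianca₃*.

none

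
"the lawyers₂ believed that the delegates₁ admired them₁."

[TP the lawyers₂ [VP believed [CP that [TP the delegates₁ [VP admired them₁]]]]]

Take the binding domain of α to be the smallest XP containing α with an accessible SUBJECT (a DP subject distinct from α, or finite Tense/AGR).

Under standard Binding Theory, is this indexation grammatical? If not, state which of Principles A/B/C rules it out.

The two coindexed NPs are *the delegates₁* and *them₁*.
*them₁* is a pronoun. Its binding domain is the embedded TP, whose subject is the delegates₁.
*the delegates₁* c-commands it within that domain and carries the same index.
The pronoun is locally bound → Principle B violation.

Principle B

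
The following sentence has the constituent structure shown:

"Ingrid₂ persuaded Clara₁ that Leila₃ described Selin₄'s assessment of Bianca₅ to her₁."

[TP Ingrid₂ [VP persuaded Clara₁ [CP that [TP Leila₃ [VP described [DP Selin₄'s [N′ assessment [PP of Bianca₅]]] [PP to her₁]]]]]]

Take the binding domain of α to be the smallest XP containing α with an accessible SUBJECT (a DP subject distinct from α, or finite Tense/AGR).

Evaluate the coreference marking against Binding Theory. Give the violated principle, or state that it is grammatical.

The two coindexed NPs are *Clara₁* and *her₁*.
*her₁* is a pronoun; its binding domain is the embedded TP, whose subject is Leila₃. Within that domain it is c-commanded only by *Leila₃*, which carries a different index — the pronoun is free locally, so Principle B holds.
*Clara₁* is an R-expression; *her₁* does not c-command it, and no other NP shares its index, so Principle C is satisfied.
All principles are respected.

grammatical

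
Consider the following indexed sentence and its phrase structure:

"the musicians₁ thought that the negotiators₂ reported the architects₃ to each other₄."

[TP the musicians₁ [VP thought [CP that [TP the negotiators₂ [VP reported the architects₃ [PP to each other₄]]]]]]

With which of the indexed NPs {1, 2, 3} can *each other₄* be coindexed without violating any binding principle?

{2, 3}

*each other* is an anaphor, so Principle A applies: it must be bound in its binding domain.
Binding domain of *each other₄*: the embedded TP, whose subject is the negotiators₂.
*the musicians₁* c-commands the anaphor but is outside its binding domain → cannot satisfy Principle A.
*the negotiators₂* c-commands the anaphor within its binding domain → licit binder.
*the architects₃* c-commands the anaphor within its binding domain → licit binder.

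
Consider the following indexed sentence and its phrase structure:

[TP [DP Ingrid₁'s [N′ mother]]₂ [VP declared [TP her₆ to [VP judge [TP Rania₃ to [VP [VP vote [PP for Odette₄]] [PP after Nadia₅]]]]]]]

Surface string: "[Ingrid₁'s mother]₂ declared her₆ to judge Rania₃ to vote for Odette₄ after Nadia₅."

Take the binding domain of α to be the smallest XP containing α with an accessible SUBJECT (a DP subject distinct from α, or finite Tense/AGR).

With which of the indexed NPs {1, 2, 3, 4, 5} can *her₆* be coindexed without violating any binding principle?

{1}

*her* is a pronoun, so Principle B applies: it must be free in its binding domain.
Binding domain of *her₆*: the matrix TP, whose subject is [Ingrid₁'s mother]₂.
*Ingrid₁* and the pronoun do not c-command one another → neither Principle B nor Principle C is at stake; coindexation permitted.
*[Ingrid₁'s mother]₂* c-commands the pronoun within its binding domain → coindexation would violate Principle B.
*Rania₃*: the pronoun c-commands this R-expression → coindexation would violate Principle C on *Rania₃*.
*Odette₄*: the pronoun c-commands this R-expression → coindexation would violate Principle C on *Odette₄*.
*Nadia₅*: the pronoun c-commands this R-expression → coindexation would violate Principle C on *Nadia₅*.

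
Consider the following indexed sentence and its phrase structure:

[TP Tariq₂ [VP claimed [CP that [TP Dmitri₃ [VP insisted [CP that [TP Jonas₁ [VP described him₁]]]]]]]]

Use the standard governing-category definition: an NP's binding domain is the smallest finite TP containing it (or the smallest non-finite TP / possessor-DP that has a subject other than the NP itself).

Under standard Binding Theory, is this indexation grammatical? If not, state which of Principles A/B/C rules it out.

Principle B

The two coindexed NPs are *Jonas₁* and *him₁*.
*him₁* is a pronoun. Its binding domain is the embedded TP, whose subject is Jonas₁.
*Jonas₁* c-commands it within that domain and carries the same index.
The pronoun is locally bound → Principle B violation.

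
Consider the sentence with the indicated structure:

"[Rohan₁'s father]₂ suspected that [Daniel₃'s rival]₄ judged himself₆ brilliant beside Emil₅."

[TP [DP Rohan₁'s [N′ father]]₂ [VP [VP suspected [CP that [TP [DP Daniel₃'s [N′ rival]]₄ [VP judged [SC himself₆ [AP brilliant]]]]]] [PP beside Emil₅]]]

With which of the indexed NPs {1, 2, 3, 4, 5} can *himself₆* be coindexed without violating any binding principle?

{4}

*himself* is an anaphor, so Principle A applies: it must be bound in its binding domain.
Binding domain of *himself₆*: the embedded TP, whose subject is [Daniel₃'s rival]₄.
*Rohan₁* does not c-command the anaphor → cannot bind it.
*[Rohan₁'s father]₂* c-commands the anaphor but is outside its binding domain → cannot satisfy Principle A.
*Daniel₃* does not c-command the anaphor → cannot bind it.
*[Daniel₃'s rival]₄* c-commands the anaphor within its binding domain → licit binder.
*Emil₅* does not c-command the anaphor → cannot bind it.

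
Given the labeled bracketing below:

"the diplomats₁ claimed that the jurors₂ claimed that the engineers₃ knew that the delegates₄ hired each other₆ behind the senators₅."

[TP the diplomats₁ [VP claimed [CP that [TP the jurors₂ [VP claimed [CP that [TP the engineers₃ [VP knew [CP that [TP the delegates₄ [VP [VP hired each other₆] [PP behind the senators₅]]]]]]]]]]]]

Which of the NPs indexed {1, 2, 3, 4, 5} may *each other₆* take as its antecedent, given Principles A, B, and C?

*each other* is an anaphor, so Principle A applies: it must be bound in its binding domain.
Binding domain of *each other₆*: the embedded TP, whose subject is the delegates₄.
*the diplomats₁* c-commands the anaphor but is outside its binding domain → cannot satisfy Principle A.
*the jurors₂* c-commands the anaphor but is outside its binding domain → cannot satisfy Principle A.
*the engineers₃* c-commands the anaphor but is outside its binding domain → cannot satisfy Principle A.
*the delegates₄* c-commands the anaphor within its binding domain → licit binder.
*the senators₅* does not c-command the anaphor → cannot bind it.

{4}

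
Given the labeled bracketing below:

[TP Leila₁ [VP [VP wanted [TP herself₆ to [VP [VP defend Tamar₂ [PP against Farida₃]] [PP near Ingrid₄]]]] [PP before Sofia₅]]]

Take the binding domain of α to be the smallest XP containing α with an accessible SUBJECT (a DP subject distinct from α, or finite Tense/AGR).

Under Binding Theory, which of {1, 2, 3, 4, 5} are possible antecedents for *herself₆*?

{1}

*herself* is an anaphor, so Principle A applies: it must be bound in its binding domain.
Binding domain of *herself₆*: the matrix TP, whose subject is Leila₁.
*Leila₁* c-commands the anaphor within its binding domain → licit binder.
*Tamar₂* does not c-command the anaphor → cannot bind it.
*Farida₃* does not c-command the anaphor → cannot bind it.
*Ingrid₄* does not c-command the anaphor → cannot bind it.
*Sofia₅* does not c-command the anaphor → cannot bind it.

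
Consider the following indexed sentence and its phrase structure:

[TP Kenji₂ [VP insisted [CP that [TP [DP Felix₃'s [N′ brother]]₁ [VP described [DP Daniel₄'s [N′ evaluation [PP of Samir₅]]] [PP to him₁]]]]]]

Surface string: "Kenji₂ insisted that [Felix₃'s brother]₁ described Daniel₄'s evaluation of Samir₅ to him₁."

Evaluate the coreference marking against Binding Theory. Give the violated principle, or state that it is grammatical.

The two coindexed NPs are *[Felix₃'s brother]₁* and *him₁*.
*him₁* is a pronoun. Its binding domain is the embedded TP, whose subject is [Felix₃'s brother]₁.
*[Felix₃'s brother]₁* c-commands it within that domain and carries the same index.
The pronoun is locally bound → Principle B violation.

Principle B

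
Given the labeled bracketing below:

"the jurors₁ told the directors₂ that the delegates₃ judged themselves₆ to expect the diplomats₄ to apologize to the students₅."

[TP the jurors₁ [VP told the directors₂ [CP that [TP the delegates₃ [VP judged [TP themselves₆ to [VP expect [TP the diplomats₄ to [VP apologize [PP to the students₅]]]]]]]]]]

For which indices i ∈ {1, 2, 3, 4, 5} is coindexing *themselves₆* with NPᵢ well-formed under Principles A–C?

*themselves* is an anaphor, so Principle A applies: it must be bound in its binding domain.
Binding domain of *themselves₆*: the embedded TP, whose subject is the delegates₃.
*the jurors₁* c-commands the anaphor but is outside its binding domain → cannot satisfy Principle A.
*the directors₂* c-commands the anaphor but is outside its binding domain → cannot satisfy Principle A.
*the delegates₃* c-commands the anaphor within its binding domain → licit binder.
*the diplomats₄* does not c-command the anaphor → cannot bind it.
*the students₅* does not c-command the anaphor → cannot bind it.

{3}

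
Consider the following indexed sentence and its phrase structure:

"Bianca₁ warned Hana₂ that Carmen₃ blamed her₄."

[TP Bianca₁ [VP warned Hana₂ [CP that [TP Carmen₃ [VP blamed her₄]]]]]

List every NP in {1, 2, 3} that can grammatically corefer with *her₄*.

{1, 2}

*her* is a pronoun, so Principle B applies: it must be free in its binding domain.
Binding domain of *her₄*: the embedded TP, whose subject is Carmen₃.
*Bianca₁* c-commands the pronoun but from outside its binding domain, and is not c-commanded by it → coindexation permitted.
*Hana₂* c-commands the pronoun but from outside its binding domain, and is not c-commanded by it → coindexation permitted.
*Carmen₃* c-commands the pronoun within its binding domain → coindexation would violate Principle B.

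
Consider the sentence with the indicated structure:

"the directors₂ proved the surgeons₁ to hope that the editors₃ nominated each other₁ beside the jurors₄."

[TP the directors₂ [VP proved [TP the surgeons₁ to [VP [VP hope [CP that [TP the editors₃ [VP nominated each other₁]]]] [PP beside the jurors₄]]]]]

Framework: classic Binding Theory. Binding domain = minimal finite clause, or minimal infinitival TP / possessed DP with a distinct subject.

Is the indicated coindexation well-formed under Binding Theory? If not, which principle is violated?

The two coindexed NPs are *the surgeons₁* and *each other₁*.
*each other₁* is an anaphor. Principle A requires it to be bound within its binding domain — the embedded TP, whose subject is the editors₃.
Within that domain it is c-commanded by *the editors₃*, which does not share its index.
*the surgeons₁* does c-command the anaphor, but from outside its binding domain.
The anaphor is unbound in its domain → Principle A violation.

Principle A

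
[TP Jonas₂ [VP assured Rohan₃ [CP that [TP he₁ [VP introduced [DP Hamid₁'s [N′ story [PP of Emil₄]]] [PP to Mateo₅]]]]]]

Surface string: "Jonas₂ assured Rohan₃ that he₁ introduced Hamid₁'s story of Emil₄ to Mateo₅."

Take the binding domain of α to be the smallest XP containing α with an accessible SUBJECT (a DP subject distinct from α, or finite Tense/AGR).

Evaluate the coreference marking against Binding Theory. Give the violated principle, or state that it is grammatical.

The two coindexed NPs are *he₁* and *Hamid₁*.
*Hamid₁* is an R-expression. Principle C requires it to be free everywhere.
*he₁* c-commands it and carries the same index.
The R-expression is bound → Principle C violation.

Principle C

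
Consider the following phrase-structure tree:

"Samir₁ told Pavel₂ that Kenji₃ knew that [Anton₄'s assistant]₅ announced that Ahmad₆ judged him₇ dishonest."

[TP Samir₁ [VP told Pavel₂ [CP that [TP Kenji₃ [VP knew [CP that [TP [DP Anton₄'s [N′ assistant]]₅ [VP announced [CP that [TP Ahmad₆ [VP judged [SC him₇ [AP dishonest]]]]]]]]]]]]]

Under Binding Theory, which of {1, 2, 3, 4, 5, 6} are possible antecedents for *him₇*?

*him* is a pronoun, so Principle B applies: it must be free in its binding domain.
Binding domain of *him₇*: the embedded TP, whose subject is Ahmad₆.
*Samir₁* c-commands the pronoun but from outside its binding domain, and is not c-commanded by it → coindexation permitted.
*Pavel₂* c-commands the pronoun but from outside its binding domain, and is not c-commanded by it → coindexation permitted.
*Kenji₃* c-commands the pronoun but from outside its binding domain, and is not c-commanded by it → coindexation permitted.
*Anton₄* and the pronoun do not c-command one another → neither Principle B nor Principle C is at stake; coindexation permitted.
*[Anton₄'s assistant]₅* c-commands the pronoun but from outside its binding domain, and is not c-commanded by it → coindexation permitted.
*Ahmad₆* c-commands the pronoun within its binding domain → coindexation would violate Principle B.

{1, 2, 3, 4, 5}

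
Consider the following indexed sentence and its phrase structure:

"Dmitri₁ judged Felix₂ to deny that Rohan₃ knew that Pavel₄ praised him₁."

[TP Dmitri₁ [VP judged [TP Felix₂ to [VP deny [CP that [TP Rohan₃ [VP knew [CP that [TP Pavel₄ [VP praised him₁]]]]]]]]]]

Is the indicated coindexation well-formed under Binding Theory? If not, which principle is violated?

The two coindexed NPs are *Dmitri₁* and *him₁*.
*him₁* is a pronoun; its binding domain is the embedded TP, whose subject is Pavel₄. Within that domain it is c-commanded only by *Pavel₄*, which carries a different index — the pronoun is free locally, so Principle B holds.
*Dmitri₁* is an R-expression; *him₁* does not c-command it, and no other NP shares its index, so Principle C is satisfied.
All principles are respected.

grammatical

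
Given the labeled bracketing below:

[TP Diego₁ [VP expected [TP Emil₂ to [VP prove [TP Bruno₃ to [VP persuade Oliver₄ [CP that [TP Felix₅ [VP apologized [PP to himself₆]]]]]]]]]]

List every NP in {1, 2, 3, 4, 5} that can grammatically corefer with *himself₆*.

*himself* is an anaphor, so Principle A applies: it must be bound in its binding domain.
Binding domain of *himself₆*: the embedded TP, whose subject is Felix₅.
*Diego₁* c-commands the anaphor but is outside its binding domain → cannot satisfy Principle A.
*Emil₂* c-commands the anaphor but is outside its binding domain → cannot satisfy Principle A.
*Bruno₃* c-commands the anaphor but is outside its binding domain → cannot satisfy Principle A.
*Oliver₄* c-commands the anaphor but is outside its binding domain → cannot satisfy Principle A.
*Felix₅* c-commands the anaphor within its binding domain → licit binder.

{5}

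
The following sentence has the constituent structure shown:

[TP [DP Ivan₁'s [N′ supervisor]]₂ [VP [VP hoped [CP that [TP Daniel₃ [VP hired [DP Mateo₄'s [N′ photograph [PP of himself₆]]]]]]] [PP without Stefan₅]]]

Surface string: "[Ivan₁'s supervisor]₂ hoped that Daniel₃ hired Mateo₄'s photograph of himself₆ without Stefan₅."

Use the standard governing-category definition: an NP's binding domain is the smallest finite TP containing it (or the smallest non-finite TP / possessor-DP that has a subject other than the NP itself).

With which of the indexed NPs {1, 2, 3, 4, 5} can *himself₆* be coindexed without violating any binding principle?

*himself* is an anaphor, so Principle A applies: it must be bound in its binding domain.
Binding domain of *himself₆*: the possessed DP, whose subject is Mateo₄.
*Ivan₁* does not c-command the anaphor → cannot bind it.
*[Ivan₁'s supervisor]₂* c-commands the anaphor but is outside its binding domain → cannot satisfy Principle A.
*Daniel₃* c-commands the anaphor but is outside its binding domain → cannot satisfy Principle A.
*Mateo₄* c-commands the anaphor within its binding domain → licit binder.
*Stefan₅* does not c-command the anaphor → cannot bind it.

{4}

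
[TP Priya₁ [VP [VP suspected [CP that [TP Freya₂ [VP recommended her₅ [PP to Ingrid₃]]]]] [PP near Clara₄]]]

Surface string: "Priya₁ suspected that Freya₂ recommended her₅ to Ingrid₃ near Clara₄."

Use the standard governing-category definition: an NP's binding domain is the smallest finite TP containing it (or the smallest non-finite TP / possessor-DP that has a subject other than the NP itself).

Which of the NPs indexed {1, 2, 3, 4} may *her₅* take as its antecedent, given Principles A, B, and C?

{1, 4}

*her* is a pronoun, so Principle B applies: it must be free in its binding domain.
Binding domain of *her₅*: the embedded TP, whose subject is Freya₂.
*Priya₁* c-commands the pronoun but from outside its binding domain, and is not c-commanded by it → coindexation permitted.
*Freya₂* c-commands the pronoun within its binding domain → coindexation would violate Principle B.
*Ingrid₃*: the pronoun c-commands this R-expression → coindexation would violate Principle C on *Ingrid₃*.
*Clara₄* and the pronoun do not c-command one another → neither Principle B nor Principle C is at stake; coindexation permitted.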